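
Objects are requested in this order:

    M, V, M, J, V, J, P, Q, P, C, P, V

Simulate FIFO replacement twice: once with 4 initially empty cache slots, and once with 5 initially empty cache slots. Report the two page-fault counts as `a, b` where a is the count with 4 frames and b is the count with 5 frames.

7, 6

4 frames: F F . F . . F F . F . F → 7 faults.
5 frames: F F . F . . F F . F . . → 6 faults.
6 < 7: adding a frame reduced faults, as is typical.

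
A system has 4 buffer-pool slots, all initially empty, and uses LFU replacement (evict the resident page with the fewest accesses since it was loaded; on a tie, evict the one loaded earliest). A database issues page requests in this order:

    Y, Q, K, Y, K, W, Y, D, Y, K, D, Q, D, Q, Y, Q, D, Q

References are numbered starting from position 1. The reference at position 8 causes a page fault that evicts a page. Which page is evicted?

Q

pos 1: Y: miss, frames {Y}
pos 2: Q: miss, frames {Y,Q}
pos 3: K: miss, frames {Y,Q,K}
pos 4: Y: hit
pos 5: K: hit
pos 6: W: miss, frames {Y,Q,K,W}
pos 7: Y: hit
pos 8: D: miss, evict Q, frames {Y,K,W,D}
At position 8, page Q is evicted.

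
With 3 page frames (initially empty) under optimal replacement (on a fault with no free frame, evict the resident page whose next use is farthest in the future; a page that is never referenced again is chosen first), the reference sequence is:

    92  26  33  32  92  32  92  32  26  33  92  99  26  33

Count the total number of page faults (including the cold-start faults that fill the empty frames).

92: fault, frames (92)
26: fault, frames (92 26)
33: fault, frames (92 26 33)
32: fault, evict 33, frames (92 26 32)
92: hit
32: hit
92: hit
32: hit
26: hit
33: fault, evict 32, frames (92 26 33)
92: hit
99: fault, evict 92, frames (26 33 99)
26: hit
33: hit
Page faults: 6.

6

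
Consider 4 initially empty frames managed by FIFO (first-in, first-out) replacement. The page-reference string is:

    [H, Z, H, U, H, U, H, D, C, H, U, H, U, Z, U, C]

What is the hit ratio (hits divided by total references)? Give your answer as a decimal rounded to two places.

0.50

H: miss, frames [H]
Z: miss, frames [H, Z]
H: hit
U: miss, frames [H, Z, U]
H: hit
U: hit
H: hit
D: miss, frames [H, Z, U, D]
C: miss, evict H, frames [Z, U, D, C]
H: miss, evict Z, frames [U, D, C, H]
U: hit
H: hit
U: hit
Z: miss, evict U, frames [D, C, H, Z]
U: miss, evict D, frames [C, H, Z, U]
C: hit
Hits: 8 of 16 references → 8/16 = 0.5000.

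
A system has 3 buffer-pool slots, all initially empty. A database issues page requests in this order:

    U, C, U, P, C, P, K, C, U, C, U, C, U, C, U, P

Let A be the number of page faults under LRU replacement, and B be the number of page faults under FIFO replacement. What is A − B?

Under LRU: F F . F . . F . F . . . . . . F → 6 faults.
Under FIFO: F F . F . . F . F F . . . . . F → 7 faults.
A − B = 6 − 7 = -1.

-1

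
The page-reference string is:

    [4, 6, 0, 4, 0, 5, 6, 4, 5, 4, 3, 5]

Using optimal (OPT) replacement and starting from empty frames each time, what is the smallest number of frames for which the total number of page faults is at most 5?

3

f=1: 12 faults
f=2: 7 faults
f=3: 5 faults
f=4: 5 faults
f=5: 5 faults
Smallest f with faults ≤ 5 is 3.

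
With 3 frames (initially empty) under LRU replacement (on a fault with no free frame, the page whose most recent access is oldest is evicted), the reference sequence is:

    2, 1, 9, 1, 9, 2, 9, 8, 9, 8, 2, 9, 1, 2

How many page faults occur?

2 → fault, frames {2}
1 → fault, frames {2,1}
9 → fault, frames {2,1,9}
1 → hit
9 → hit
2 → hit
9 → hit
8 → fault, evict 1, frames {2,9,8}
9 → hit
8 → hit
2 → hit
9 → hit
1 → fault, evict 8, frames {2,9,1}
2 → hit
Page faults: 5.

5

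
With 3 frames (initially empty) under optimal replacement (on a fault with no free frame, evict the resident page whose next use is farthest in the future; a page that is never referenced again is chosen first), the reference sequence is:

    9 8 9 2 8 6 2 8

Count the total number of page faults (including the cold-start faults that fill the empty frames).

9 -> miss, frames [9]
8 -> miss, frames [9, 8]
9 -> hit
2 -> miss, frames [9, 8, 2]
8 -> hit
6 -> miss, evict 9, frames [8, 2, 6]
2 -> hit
8 -> hit
Page faults: 4.

4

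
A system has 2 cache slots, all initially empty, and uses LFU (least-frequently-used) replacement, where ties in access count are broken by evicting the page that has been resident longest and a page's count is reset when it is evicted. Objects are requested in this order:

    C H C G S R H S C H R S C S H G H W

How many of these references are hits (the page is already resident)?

C: fault, frames (C)
H: fault, frames (C H)
C: hit
G: fault, evict H, frames (C G)
S: fault, evict G, frames (C S)
R: fault, evict S, frames (C R)
H: fault, evict R, frames (C H)
S: fault, evict H, frames (C S)
C: hit
H: fault, evict S, frames (C H)
R: fault, evict H, frames (C R)
S: fault, evict R, frames (C S)
C: hit
S: hit
H: fault, evict S, frames (C H)
G: fault, evict H, frames (C G)
H: fault, evict G, frames (C H)
W: fault, evict H, frames (C W)
Hits: 4.

4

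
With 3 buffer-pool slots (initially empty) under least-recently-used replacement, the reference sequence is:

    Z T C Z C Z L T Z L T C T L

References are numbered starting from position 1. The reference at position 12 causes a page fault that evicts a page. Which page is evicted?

pos 1: Z → miss, frames {Z}
pos 2: T → miss, frames {Z,T}
pos 3: C → miss, frames {Z,T,C}
pos 4: Z → hit
pos 5: C → hit
pos 6: Z → hit
pos 7: L → miss, evict T, frames {C,Z,L}
pos 8: T → miss, evict C, frames {Z,L,T}
pos 9: Z → hit
pos 10: L → hit
pos 11: T → hit
pos 12: C → miss, evict Z, frames {L,T,C}
At position 12, page Z is evicted.

Z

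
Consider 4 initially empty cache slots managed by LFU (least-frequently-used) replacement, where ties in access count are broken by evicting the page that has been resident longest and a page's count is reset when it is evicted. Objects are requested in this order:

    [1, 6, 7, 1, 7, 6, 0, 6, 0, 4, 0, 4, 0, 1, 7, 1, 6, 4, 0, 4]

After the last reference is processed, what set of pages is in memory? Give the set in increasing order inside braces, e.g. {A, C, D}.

{0, 1, 4, 6}

1 → miss, frames {1}
6 → miss, frames {1,6}
7 → miss, frames {1,6,7}
1 → hit
7 → hit
6 → hit
0 → miss, frames {1,6,7,0}
6 → hit
0 → hit
4 → miss, evict 1, frames {6,7,0,4}
0 → hit
4 → hit
0 → hit
1 → miss, evict 7, frames {6,0,4,1}
7 → miss, evict 1, frames {6,0,4,7}
1 → miss, evict 7, frames {6,0,4,1}
6 → hit
4 → hit
0 → hit
4 → hit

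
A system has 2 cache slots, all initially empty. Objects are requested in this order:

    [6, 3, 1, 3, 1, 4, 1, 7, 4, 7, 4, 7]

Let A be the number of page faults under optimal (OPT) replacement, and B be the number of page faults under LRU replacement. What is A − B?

-1

Under OPT: F F F . . F . F . . . . → 5 faults.
Under LRU: F F F . . F . F F . . . → 6 faults.
A − B = 5 − 6 = -1.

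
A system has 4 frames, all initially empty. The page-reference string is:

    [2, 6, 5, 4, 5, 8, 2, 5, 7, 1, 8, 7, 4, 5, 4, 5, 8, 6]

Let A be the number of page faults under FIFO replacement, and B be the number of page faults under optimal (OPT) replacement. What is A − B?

3

Under FIFO: F F F F . F F . F F . . F F . . F F → 12 faults.
Under OPT: F F F F . F . . F F . . . F . . . F → 9 faults.
A − B = 12 − 9 = 3.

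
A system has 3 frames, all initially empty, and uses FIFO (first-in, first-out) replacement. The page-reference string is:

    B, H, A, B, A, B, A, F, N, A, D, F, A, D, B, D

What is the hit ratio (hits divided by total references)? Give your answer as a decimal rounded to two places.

0.50

B → fault, frames [B]
H → fault, frames [B, H]
A → fault, frames [B, H, A]
B → hit
A → hit
B → hit
A → hit
F → fault, evict B, frames [H, A, F]
N → fault, evict H, frames [A, F, N]
A → hit
D → fault, evict A, frames [F, N, D]
F → hit
A → fault, evict F, frames [N, D, A]
D → hit
B → fault, evict N, frames [D, A, B]
D → hit
Hits: 8 of 16 references → 8/16 = 0.5000.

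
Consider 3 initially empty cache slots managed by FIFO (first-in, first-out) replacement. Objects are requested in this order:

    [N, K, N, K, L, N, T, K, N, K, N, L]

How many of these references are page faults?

7

N → miss, frames [N]
K → miss, frames [N, K]
N → hit
K → hit
L → miss, frames [N, K, L]
N → hit
T → miss, evict N, frames [K, L, T]
K → hit
N → miss, evict K, frames [L, T, N]
K → miss, evict L, frames [T, N, K]
N → hit
L → miss, evict T, frames [N, K, L]
Page faults: 7.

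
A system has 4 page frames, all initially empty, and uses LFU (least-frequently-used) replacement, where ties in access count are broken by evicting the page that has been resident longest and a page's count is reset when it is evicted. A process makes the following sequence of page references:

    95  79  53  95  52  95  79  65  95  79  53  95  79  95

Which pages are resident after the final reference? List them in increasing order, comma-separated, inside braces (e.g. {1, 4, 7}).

95 → miss, frames (95)
79 → miss, frames (95 79)
53 → miss, frames (95 79 53)
95 → hit
52 → miss, frames (95 79 53 52)
95 → hit
79 → hit
65 → miss, evict 53, frames (95 79 52 65)
95 → hit
79 → hit
53 → miss, evict 52, frames (95 79 65 53)
95 → hit
79 → hit
95 → hit

{53, 65, 79, 95}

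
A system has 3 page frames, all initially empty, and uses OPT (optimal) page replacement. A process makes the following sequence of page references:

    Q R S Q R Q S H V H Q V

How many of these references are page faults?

Q → miss, frames {Q}
R → miss, frames {Q,R}
S → miss, frames {Q,R,S}
Q → hit
R → hit
Q → hit
S → hit
H → miss, evict S, frames {Q,R,H}
V → miss, evict R, frames {Q,H,V}
H → hit
Q → hit
V → hit
Page faults: 5.

5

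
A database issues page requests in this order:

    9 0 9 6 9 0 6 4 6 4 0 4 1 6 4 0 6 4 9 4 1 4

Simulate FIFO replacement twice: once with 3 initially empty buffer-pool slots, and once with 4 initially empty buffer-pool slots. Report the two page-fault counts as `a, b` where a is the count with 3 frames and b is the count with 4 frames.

3 frames: F F . F . . . F . . . . F . . F F F F . F . → 10 faults.
4 frames: F F . F . . . F . . . . F . . . . . F . . . → 6 faults.
6 < 10: adding a frame reduced faults, as is typical.

10, 6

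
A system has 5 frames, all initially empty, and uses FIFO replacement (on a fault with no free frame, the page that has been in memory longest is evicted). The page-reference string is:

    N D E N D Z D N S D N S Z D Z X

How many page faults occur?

N → miss, frames {N}
D → miss, frames {N,D}
E → miss, frames {N,D,E}
N → hit
D → hit
Z → miss, frames {N,D,E,Z}
D → hit
N → hit
S → miss, frames {N,D,E,Z,S}
D → hit
N → hit
S → hit
Z → hit
D → hit
Z → hit
X → miss, evict N, frames {D,E,Z,S,X}
Page faults: 6.

6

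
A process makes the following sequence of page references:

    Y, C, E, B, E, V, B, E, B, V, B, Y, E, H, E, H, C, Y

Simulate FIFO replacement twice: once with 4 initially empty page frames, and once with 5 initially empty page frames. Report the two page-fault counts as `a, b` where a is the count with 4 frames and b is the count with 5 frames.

4 frames: F F F F . F . . . . . F . F F . F . → 9 faults.
5 frames: F F F F . F . . . . . . . F . . . F → 7 faults.
7 < 9: adding a frame reduced faults, as is typical.

9, 7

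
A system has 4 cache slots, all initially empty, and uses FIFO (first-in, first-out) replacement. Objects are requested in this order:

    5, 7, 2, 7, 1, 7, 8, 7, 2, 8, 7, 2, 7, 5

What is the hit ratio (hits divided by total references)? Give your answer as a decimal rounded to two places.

0.57

5: miss, frames (5)
7: miss, frames (5 7)
2: miss, frames (5 7 2)
7: hit
1: miss, frames (5 7 2 1)
7: hit
8: miss, evict 5, frames (7 2 1 8)
7: hit
2: hit
8: hit
7: hit
2: hit
7: hit
5: miss, evict 7, frames (2 1 8 5)
Hits: 8 of 14 references → 8/14 = 0.5714.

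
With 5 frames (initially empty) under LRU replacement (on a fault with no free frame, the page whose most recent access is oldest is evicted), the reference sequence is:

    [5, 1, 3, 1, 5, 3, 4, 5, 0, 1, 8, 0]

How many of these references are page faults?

6

5: fault, frames {5}
1: fault, frames {5,1}
3: fault, frames {5,1,3}
1: hit
5: hit
3: hit
4: fault, frames {1,5,3,4}
5: hit
0: fault, frames {1,3,4,5,0}
1: hit
8: fault, evict 3, frames {4,5,0,1,8}
0: hit
Page faults: 6.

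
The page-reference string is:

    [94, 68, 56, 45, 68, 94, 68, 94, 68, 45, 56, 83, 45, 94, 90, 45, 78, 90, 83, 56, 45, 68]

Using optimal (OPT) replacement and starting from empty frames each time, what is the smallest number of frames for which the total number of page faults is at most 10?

f=1: 22 faults
f=2: 15 faults
f=3: 11 faults
f=4: 9 faults
f=5: 8 faults
f=6: 7 faults
f=7: 7 faults
Smallest f with faults ≤ 10 is 4.

4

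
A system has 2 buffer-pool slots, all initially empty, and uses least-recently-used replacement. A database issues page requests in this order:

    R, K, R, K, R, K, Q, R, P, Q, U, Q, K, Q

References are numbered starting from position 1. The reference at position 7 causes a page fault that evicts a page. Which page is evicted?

pos 1: R: fault, frames {R}
pos 2: K: fault, frames {R,K}
pos 3: R: hit
pos 4: K: hit
pos 5: R: hit
pos 6: K: hit
pos 7: Q: fault, evict R, frames {K,Q}
At position 7, page R is evicted.

R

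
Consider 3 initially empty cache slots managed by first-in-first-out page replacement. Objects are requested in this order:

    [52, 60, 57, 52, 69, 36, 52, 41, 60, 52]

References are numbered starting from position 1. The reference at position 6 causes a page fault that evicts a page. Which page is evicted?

pos 1: 52: fault, frames {52}
pos 2: 60: fault, frames {52,60}
pos 3: 57: fault, frames {52,60,57}
pos 4: 52: hit
pos 5: 69: fault, evict 52, frames {60,57,69}
pos 6: 36: fault, evict 60, frames {57,69,36}
At position 6, page 60 is evicted.

60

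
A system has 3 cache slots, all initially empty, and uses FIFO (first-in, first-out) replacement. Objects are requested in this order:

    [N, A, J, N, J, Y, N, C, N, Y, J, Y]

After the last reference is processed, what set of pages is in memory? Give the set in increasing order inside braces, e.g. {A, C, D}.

N: fault, frames [N]
A: fault, frames [N, A]
J: fault, frames [N, A, J]
N: hit
J: hit
Y: fault, evict N, frames [A, J, Y]
N: fault, evict A, frames [J, Y, N]
C: fault, evict J, frames [Y, N, C]
N: hit
Y: hit
J: fault, evict Y, frames [N, C, J]
Y: fault, evict N, frames [C, J, Y]

{C, J, Y}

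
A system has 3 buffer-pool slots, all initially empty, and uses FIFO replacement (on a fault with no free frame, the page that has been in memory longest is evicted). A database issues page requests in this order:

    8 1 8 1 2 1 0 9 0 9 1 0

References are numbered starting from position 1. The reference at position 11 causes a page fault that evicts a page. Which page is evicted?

2

pos 1: 8 → miss, frames [8]
pos 2: 1 → miss, frames [8, 1]
pos 3: 8 → hit
pos 4: 1 → hit
pos 5: 2 → miss, frames [8, 1, 2]
pos 6: 1 → hit
pos 7: 0 → miss, evict 8, frames [1, 2, 0]
pos 8: 9 → miss, evict 1, frames [2, 0, 9]
pos 9: 0 → hit
pos 10: 9 → hit
pos 11: 1 → miss, evict 2, frames [0, 9, 1]
At position 11, page 2 is evicted.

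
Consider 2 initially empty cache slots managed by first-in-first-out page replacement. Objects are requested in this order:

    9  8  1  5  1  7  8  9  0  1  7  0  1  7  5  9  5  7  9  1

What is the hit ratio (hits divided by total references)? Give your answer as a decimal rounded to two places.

0.15

9: fault, frames [9]
8: fault, frames [9, 8]
1: fault, evict 9, frames [8, 1]
5: fault, evict 8, frames [1, 5]
1: hit
7: fault, evict 1, frames [5, 7]
8: fault, evict 5, frames [7, 8]
9: fault, evict 7, frames [8, 9]
0: fault, evict 8, frames [9, 0]
1: fault, evict 9, frames [0, 1]
7: fault, evict 0, frames [1, 7]
0: fault, evict 1, frames [7, 0]
1: fault, evict 7, frames [0, 1]
7: fault, evict 0, frames [1, 7]
5: fault, evict 1, frames [7, 5]
9: fault, evict 7, frames [5, 9]
5: hit
7: fault, evict 5, frames [9, 7]
9: hit
1: fault, evict 9, frames [7, 1]
Hits: 3 of 20 references → 3/20 = 0.1500.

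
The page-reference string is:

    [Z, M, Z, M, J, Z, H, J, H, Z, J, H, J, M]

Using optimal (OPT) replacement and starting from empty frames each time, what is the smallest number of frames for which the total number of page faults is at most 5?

3

f=1: 14 faults
f=2: 7 faults
f=3: 5 faults
f=4: 4 faults
Smallest f with faults ≤ 5 is 3.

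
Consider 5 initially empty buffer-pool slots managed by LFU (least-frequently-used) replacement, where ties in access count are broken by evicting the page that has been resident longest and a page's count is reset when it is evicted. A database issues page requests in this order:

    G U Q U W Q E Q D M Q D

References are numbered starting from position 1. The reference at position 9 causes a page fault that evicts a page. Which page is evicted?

G

pos 1: G -> fault, frames [G]
pos 2: U -> fault, frames [G, U]
pos 3: Q -> fault, frames [G, U, Q]
pos 4: U -> hit
pos 5: W -> fault, frames [G, U, Q, W]
pos 6: Q -> hit
pos 7: E -> fault, frames [G, U, Q, W, E]
pos 8: Q -> hit
pos 9: D -> fault, evict G, frames [U, Q, W, E, D]
At position 9, page G is evicted.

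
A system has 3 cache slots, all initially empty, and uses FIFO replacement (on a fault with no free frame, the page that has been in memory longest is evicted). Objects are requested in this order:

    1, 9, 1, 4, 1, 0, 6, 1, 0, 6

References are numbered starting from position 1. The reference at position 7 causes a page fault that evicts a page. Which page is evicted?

pos 1: 1: miss, frames [1]
pos 2: 9: miss, frames [1, 9]
pos 3: 1: hit
pos 4: 4: miss, frames [1, 9, 4]
pos 5: 1: hit
pos 6: 0: miss, evict 1, frames [9, 4, 0]
pos 7: 6: miss, evict 9, frames [4, 0, 6]
At position 7, page 9 is evicted.

9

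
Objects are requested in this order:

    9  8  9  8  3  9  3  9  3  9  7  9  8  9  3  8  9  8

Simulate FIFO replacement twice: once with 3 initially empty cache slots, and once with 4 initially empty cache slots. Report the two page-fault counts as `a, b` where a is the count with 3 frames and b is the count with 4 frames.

7, 4

3 frames: F F . . F . . . . . F F F . F . . . → 7 faults.
4 frames: F F . . F . . . . . F . . . . . . . → 4 faults.
4 < 7: adding a frame reduced faults, as is typical.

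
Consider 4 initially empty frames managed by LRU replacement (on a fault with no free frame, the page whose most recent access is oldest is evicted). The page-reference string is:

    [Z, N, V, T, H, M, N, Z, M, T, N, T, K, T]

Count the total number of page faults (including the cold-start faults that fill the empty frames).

Z → miss, frames {Z}
N → miss, frames {Z,N}
V → miss, frames {Z,N,V}
T → miss, frames {Z,N,V,T}
H → miss, evict Z, frames {N,V,T,H}
M → miss, evict N, frames {V,T,H,M}
N → miss, evict V, frames {T,H,M,N}
Z → miss, evict T, frames {H,M,N,Z}
M → hit
T → miss, evict H, frames {N,Z,M,T}
N → hit
T → hit
K → miss, evict Z, frames {M,N,T,K}
T → hit
Page faults: 10.

10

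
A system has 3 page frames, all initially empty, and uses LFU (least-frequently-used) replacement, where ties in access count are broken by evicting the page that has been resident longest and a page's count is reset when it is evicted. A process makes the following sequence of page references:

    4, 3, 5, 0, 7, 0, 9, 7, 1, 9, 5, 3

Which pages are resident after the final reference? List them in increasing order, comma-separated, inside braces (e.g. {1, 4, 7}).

{0, 3, 7}

4: fault, frames {4}
3: fault, frames {4,3}
5: fault, frames {4,3,5}
0: fault, evict 4, frames {3,5,0}
7: fault, evict 3, frames {5,0,7}
0: hit
9: fault, evict 5, frames {0,7,9}
7: hit
1: fault, evict 9, frames {0,7,1}
9: fault, evict 1, frames {0,7,9}
5: fault, evict 9, frames {0,7,5}
3: fault, evict 5, frames {0,7,3}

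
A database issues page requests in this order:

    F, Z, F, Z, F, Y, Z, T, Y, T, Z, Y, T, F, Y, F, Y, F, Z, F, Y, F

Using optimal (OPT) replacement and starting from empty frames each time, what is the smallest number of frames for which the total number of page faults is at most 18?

2

f=1: 22 faults
f=2: 9 faults
f=3: 5 faults
f=4: 4 faults
Smallest f with faults ≤ 18 is 2.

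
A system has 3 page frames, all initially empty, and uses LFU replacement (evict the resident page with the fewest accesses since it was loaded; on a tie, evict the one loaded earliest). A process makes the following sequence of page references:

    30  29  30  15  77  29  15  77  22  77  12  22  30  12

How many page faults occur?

11

30 -> fault, frames {30}
29 -> fault, frames {30,29}
30 -> hit
15 -> fault, frames {30,29,15}
77 -> fault, evict 29, frames {30,15,77}
29 -> fault, evict 15, frames {30,77,29}
15 -> fault, evict 77, frames {30,29,15}
77 -> fault, evict 29, frames {30,15,77}
22 -> fault, evict 15, frames {30,77,22}
77 -> hit
12 -> fault, evict 22, frames {30,77,12}
22 -> fault, evict 12, frames {30,77,22}
30 -> hit
12 -> fault, evict 22, frames {30,77,12}
Page faults: 11.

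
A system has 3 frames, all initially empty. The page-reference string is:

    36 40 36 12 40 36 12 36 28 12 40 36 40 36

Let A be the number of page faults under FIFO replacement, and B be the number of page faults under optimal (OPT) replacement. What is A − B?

1

Under FIFO: F F . F . . . . F . . F F . → 6 faults.
Under OPT: F F . F . . . . F . . F . . → 5 faults.
A − B = 6 − 5 = 1.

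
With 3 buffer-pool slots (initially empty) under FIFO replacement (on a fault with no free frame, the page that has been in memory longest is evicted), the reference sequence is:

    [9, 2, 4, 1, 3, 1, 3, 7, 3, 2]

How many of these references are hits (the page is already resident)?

3

9 → miss, frames {9}
2 → miss, frames {9,2}
4 → miss, frames {9,2,4}
1 → miss, evict 9, frames {2,4,1}
3 → miss, evict 2, frames {4,1,3}
1 → hit
3 → hit
7 → miss, evict 4, frames {1,3,7}
3 → hit
2 → miss, evict 1, frames {3,7,2}
Hits: 3.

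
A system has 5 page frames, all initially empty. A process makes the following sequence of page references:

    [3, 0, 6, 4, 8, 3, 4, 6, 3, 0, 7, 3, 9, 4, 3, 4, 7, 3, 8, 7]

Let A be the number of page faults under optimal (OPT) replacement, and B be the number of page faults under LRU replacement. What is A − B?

Under OPT: F F F F F . . . . . F . F . . . . . . . → 7 faults.
Under LRU: F F F F F . . . . . F . F F . . . . F . → 9 faults.
A − B = 7 − 9 = -2.

-2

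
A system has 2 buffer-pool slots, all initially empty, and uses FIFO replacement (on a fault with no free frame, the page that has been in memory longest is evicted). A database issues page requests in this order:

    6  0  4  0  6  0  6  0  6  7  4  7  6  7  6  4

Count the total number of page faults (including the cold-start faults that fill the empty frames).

6 → fault, frames [6]
0 → fault, frames [6, 0]
4 → fault, evict 6, frames [0, 4]
0 → hit
6 → fault, evict 0, frames [4, 6]
0 → fault, evict 4, frames [6, 0]
6 → hit
0 → hit
6 → hit
7 → fault, evict 6, frames [0, 7]
4 → fault, evict 0, frames [7, 4]
7 → hit
6 → fault, evict 7, frames [4, 6]
7 → fault, evict 4, frames [6, 7]
6 → hit
4 → fault, evict 6, frames [7, 4]
Page faults: 10.

10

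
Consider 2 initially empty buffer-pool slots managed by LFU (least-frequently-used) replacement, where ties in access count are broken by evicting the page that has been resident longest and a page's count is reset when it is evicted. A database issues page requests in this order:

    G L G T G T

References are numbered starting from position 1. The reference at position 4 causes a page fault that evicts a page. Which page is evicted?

pos 1: G -> fault, frames [G]
pos 2: L -> fault, frames [G, L]
pos 3: G -> hit
pos 4: T -> fault, evict L, frames [G, T]
At position 4, page L is evicted.

L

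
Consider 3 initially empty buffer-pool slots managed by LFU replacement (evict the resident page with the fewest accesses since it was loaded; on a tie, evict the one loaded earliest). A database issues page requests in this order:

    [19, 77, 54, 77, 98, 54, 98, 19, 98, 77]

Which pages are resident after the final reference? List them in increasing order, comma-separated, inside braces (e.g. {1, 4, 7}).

19: miss, frames {19}
77: miss, frames {19,77}
54: miss, frames {19,77,54}
77: hit
98: miss, evict 19, frames {77,54,98}
54: hit
98: hit
19: miss, evict 77, frames {54,98,19}
98: hit
77: miss, evict 19, frames {54,98,77}

{54, 77, 98}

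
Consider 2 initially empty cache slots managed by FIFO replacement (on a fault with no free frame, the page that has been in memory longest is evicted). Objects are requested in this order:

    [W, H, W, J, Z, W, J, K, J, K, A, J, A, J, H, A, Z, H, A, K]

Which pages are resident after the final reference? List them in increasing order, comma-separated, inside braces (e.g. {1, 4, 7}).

W -> fault, frames {W}
H -> fault, frames {W,H}
W -> hit
J -> fault, evict W, frames {H,J}
Z -> fault, evict H, frames {J,Z}
W -> fault, evict J, frames {Z,W}
J -> fault, evict Z, frames {W,J}
K -> fault, evict W, frames {J,K}
J -> hit
K -> hit
A -> fault, evict J, frames {K,A}
J -> fault, evict K, frames {A,J}
A -> hit
J -> hit
H -> fault, evict A, frames {J,H}
A -> fault, evict J, frames {H,A}
Z -> fault, evict H, frames {A,Z}
H -> fault, evict A, frames {Z,H}
A -> fault, evict Z, frames {H,A}
K -> fault, evict H, frames {A,K}

{A, K}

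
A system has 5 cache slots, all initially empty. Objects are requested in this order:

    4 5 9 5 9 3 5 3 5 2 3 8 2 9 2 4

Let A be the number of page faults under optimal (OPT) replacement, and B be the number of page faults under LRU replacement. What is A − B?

Under OPT: F F F . . F . . . F . F . . . . → 6 faults.
Under LRU: F F F . . F . . . F . F . . . F → 7 faults.
A − B = 6 − 7 = -1.

-1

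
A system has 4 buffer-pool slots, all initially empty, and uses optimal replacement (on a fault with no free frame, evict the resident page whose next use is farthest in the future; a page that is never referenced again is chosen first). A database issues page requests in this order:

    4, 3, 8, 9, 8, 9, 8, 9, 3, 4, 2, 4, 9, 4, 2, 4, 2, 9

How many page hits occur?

4 → miss, frames {4}
3 → miss, frames {4,3}
8 → miss, frames {4,3,8}
9 → miss, frames {4,3,8,9}
8 → hit
9 → hit
8 → hit
9 → hit
3 → hit
4 → hit
2 → miss, evict 8, frames {4,3,9,2}
4 → hit
9 → hit
4 → hit
2 → hit
4 → hit
2 → hit
9 → hit
Hits: 13.

13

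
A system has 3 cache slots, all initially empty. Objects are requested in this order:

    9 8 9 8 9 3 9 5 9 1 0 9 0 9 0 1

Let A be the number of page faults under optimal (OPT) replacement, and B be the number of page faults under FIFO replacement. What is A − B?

-1

Under OPT: F F . . . F . F . F F . . . . . → 6 faults.
Under FIFO: F F . . . F . F F F F . . . . . → 7 faults.
A − B = 6 − 7 = -1.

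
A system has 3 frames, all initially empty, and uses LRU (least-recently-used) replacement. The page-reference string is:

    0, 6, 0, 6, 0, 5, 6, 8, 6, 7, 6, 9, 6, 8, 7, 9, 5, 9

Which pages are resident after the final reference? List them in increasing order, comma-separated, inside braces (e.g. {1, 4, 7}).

{5, 7, 9}

0 -> fault, frames (0)
6 -> fault, frames (0 6)
0 -> hit
6 -> hit
0 -> hit
5 -> fault, frames (6 0 5)
6 -> hit
8 -> fault, evict 0, frames (5 6 8)
6 -> hit
7 -> fault, evict 5, frames (8 6 7)
6 -> hit
9 -> fault, evict 8, frames (7 6 9)
6 -> hit
8 -> fault, evict 7, frames (9 6 8)
7 -> fault, evict 9, frames (6 8 7)
9 -> fault, evict 6, frames (8 7 9)
5 -> fault, evict 8, frames (7 9 5)
9 -> hit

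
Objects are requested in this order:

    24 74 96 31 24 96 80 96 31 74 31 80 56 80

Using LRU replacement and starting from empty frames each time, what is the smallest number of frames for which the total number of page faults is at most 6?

5

f=1: 14 faults
f=2: 11 faults
f=3: 10 faults
f=4: 7 faults
f=5: 6 faults
f=6: 6 faults
Smallest f with faults ≤ 6 is 5.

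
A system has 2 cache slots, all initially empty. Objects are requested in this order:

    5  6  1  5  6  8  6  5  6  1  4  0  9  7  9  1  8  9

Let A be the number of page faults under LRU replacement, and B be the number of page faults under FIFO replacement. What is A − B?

Under LRU: F F F F F F . F . F F F F F . F F F → 15 faults.
Under FIFO: F F F F F F . F F F F F F F . F F F → 16 faults.
A − B = 15 − 16 = -1.

-1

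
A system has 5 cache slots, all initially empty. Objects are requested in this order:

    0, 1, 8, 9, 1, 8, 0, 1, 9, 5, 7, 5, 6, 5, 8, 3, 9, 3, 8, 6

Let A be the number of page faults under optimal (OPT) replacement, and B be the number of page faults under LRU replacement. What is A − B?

-2

Under OPT: F F F F . . . . . F F . F . . F . . . . → 8 faults.
Under LRU: F F F F . . . . . F F . F . F F F . . . → 10 faults.
A − B = 8 − 10 = -2.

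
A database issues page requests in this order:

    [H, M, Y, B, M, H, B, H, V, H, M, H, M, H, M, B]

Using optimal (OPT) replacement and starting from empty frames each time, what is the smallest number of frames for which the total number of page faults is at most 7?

f=1: 16 faults
f=2: 8 faults
f=3: 6 faults
f=4: 5 faults
f=5: 5 faults
Smallest f with faults ≤ 7 is 3.

3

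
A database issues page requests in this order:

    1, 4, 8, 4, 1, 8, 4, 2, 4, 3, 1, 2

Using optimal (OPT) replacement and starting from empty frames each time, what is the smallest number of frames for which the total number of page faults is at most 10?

f=1: 12 faults
f=2: 8 faults
f=3: 5 faults
f=4: 5 faults
f=5: 5 faults
Smallest f with faults ≤ 10 is 2.

2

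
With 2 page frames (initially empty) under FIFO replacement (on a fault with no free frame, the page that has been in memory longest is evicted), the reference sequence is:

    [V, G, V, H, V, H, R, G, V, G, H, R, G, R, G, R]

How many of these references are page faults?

V: fault, frames {V}
G: fault, frames {V,G}
V: hit
H: fault, evict V, frames {G,H}
V: fault, evict G, frames {H,V}
H: hit
R: fault, evict H, frames {V,R}
G: fault, evict V, frames {R,G}
V: fault, evict R, frames {G,V}
G: hit
H: fault, evict G, frames {V,H}
R: fault, evict V, frames {H,R}
G: fault, evict H, frames {R,G}
R: hit
G: hit
R: hit
Page faults: 10.

10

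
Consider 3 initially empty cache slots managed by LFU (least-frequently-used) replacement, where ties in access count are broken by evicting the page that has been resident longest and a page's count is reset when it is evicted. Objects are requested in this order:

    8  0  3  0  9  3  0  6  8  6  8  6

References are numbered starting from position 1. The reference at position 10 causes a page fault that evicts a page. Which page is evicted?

8

pos 1: 8: miss, frames {8}
pos 2: 0: miss, frames {8,0}
pos 3: 3: miss, frames {8,0,3}
pos 4: 0: hit
pos 5: 9: miss, evict 8, frames {0,3,9}
pos 6: 3: hit
pos 7: 0: hit
pos 8: 6: miss, evict 9, frames {0,3,6}
pos 9: 8: miss, evict 6, frames {0,3,8}
pos 10: 6: miss, evict 8, frames {0,3,6}
At position 10, page 8 is evicted.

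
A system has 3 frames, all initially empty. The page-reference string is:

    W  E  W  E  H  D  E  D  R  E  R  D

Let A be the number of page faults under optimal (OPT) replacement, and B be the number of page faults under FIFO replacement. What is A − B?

-1

Under OPT: F F . . F F . . F . . . → 5 faults.
Under FIFO: F F . . F F . . F F . . → 6 faults.
A − B = 5 − 6 = -1.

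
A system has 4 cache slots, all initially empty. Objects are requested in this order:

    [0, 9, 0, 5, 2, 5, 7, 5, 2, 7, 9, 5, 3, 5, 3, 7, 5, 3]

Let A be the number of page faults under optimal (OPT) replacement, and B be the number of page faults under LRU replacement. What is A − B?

-1

Under OPT: F F . F F . F . . . . . F . . . . . → 6 faults.
Under LRU: F F . F F . F . . . F . F . . . . . → 7 faults.
A − B = 6 − 7 = -1.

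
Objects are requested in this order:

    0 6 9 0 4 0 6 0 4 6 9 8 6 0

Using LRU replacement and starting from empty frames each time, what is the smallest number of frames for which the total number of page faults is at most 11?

f=1: 14 faults
f=2: 12 faults
f=3: 8 faults
f=4: 6 faults
f=5: 5 faults
Smallest f with faults ≤ 11 is 3.

3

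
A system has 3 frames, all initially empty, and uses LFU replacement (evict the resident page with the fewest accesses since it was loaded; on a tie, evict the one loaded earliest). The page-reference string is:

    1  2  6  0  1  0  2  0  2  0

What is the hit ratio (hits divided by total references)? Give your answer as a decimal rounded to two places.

0.40

1 -> miss, frames {1}
2 -> miss, frames {1,2}
6 -> miss, frames {1,2,6}
0 -> miss, evict 1, frames {2,6,0}
1 -> miss, evict 2, frames {6,0,1}
0 -> hit
2 -> miss, evict 6, frames {0,1,2}
0 -> hit
2 -> hit
0 -> hit
Hits: 4 of 10 references → 4/10 = 0.4000.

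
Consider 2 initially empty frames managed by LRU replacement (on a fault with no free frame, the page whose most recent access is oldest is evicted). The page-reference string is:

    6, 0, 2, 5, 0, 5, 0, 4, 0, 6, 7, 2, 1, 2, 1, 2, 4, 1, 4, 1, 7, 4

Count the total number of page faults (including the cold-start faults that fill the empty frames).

6 → fault, frames (6)
0 → fault, frames (6 0)
2 → fault, evict 6, frames (0 2)
5 → fault, evict 0, frames (2 5)
0 → fault, evict 2, frames (5 0)
5 → hit
0 → hit
4 → fault, evict 5, frames (0 4)
0 → hit
6 → fault, evict 4, frames (0 6)
7 → fault, evict 0, frames (6 7)
2 → fault, evict 6, frames (7 2)
1 → fault, evict 7, frames (2 1)
2 → hit
1 → hit
2 → hit
4 → fault, evict 1, frames (2 4)
1 → fault, evict 2, frames (4 1)
4 → hit
1 → hit
7 → fault, evict 4, frames (1 7)
4 → fault, evict 1, frames (7 4)
Page faults: 14.

14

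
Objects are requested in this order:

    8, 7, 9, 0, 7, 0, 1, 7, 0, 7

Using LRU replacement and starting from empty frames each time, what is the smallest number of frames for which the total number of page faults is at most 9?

2

f=1: 10 faults
f=2: 8 faults
f=3: 5 faults
f=4: 5 faults
f=5: 5 faults
Smallest f with faults ≤ 9 is 2.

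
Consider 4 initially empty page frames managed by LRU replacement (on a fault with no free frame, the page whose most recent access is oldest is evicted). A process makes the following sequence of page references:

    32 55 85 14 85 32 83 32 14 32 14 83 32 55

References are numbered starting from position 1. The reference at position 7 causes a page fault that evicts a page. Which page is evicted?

pos 1: 32 → miss, frames [32]
pos 2: 55 → miss, frames [32, 55]
pos 3: 85 → miss, frames [32, 55, 85]
pos 4: 14 → miss, frames [32, 55, 85, 14]
pos 5: 85 → hit
pos 6: 32 → hit
pos 7: 83 → miss, evict 55, frames [14, 85, 32, 83]
At position 7, page 55 is evicted.

55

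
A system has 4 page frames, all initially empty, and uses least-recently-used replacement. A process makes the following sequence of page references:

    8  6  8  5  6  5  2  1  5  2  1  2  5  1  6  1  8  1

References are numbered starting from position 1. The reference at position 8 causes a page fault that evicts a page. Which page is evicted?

8

pos 1: 8 -> fault, frames {8}
pos 2: 6 -> fault, frames {8,6}
pos 3: 8 -> hit
pos 4: 5 -> fault, frames {6,8,5}
pos 5: 6 -> hit
pos 6: 5 -> hit
pos 7: 2 -> fault, frames {8,6,5,2}
pos 8: 1 -> fault, evict 8, frames {6,5,2,1}
At position 8, page 8 is evicted.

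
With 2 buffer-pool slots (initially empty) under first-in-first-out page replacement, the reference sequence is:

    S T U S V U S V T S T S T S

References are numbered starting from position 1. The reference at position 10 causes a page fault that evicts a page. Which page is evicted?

pos 1: S -> fault, frames (S)
pos 2: T -> fault, frames (S T)
pos 3: U -> fault, evict S, frames (T U)
pos 4: S -> fault, evict T, frames (U S)
pos 5: V -> fault, evict U, frames (S V)
pos 6: U -> fault, evict S, frames (V U)
pos 7: S -> fault, evict V, frames (U S)
pos 8: V -> fault, evict U, frames (S V)
pos 9: T -> fault, evict S, frames (V T)
pos 10: S -> fault, evict V, frames (T S)
At position 10, page V is evicted.

V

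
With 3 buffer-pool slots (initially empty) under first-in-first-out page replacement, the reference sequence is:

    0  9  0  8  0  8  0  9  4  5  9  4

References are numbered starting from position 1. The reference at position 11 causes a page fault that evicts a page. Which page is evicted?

8

pos 1: 0 → fault, frames [0]
pos 2: 9 → fault, frames [0, 9]
pos 3: 0 → hit
pos 4: 8 → fault, frames [0, 9, 8]
pos 5: 0 → hit
pos 6: 8 → hit
pos 7: 0 → hit
pos 8: 9 → hit
pos 9: 4 → fault, evict 0, frames [9, 8, 4]
pos 10: 5 → fault, evict 9, frames [8, 4, 5]
pos 11: 9 → fault, evict 8, frames [4, 5, 9]
At position 11, page 8 is evicted.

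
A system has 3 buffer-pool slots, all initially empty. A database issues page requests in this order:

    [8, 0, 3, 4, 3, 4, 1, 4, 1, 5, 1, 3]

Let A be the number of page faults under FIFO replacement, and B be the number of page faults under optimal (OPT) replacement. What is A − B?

1

Under FIFO: F F F F . . F . . F . F → 7 faults.
Under OPT: F F F F . . F . . F . . → 6 faults.
A − B = 7 − 6 = 1.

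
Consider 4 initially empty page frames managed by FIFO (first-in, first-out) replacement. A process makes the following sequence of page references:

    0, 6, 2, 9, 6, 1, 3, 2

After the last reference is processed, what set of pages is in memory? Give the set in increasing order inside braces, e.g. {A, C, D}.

{1, 2, 3, 9}

0 → miss, frames [0]
6 → miss, frames [0, 6]
2 → miss, frames [0, 6, 2]
9 → miss, frames [0, 6, 2, 9]
6 → hit
1 → miss, evict 0, frames [6, 2, 9, 1]
3 → miss, evict 6, frames [2, 9, 1, 3]
2 → hit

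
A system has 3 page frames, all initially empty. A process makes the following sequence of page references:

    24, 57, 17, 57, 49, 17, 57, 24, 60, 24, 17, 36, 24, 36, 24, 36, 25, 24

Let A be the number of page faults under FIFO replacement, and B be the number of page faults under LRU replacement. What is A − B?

1

Under FIFO: F F F . F . . F F . F F F . . . F . → 10 faults.
Under LRU: F F F . F . . F F . F F . . . . F . → 9 faults.
A − B = 10 − 9 = 1.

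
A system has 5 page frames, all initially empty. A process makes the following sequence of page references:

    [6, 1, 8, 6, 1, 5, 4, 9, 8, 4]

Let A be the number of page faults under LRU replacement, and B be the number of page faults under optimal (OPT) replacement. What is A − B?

Under LRU: F F F . . F F F F . → 7 faults.
Under OPT: F F F . . F F F . . → 6 faults.
A − B = 7 − 6 = 1.

1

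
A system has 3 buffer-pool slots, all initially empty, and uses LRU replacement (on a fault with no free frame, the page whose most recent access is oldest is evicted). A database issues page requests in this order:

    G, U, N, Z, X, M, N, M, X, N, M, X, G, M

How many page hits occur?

G → miss, frames (G)
U → miss, frames (G U)
N → miss, frames (G U N)
Z → miss, evict G, frames (U N Z)
X → miss, evict U, frames (N Z X)
M → miss, evict N, frames (Z X M)
N → miss, evict Z, frames (X M N)
M → hit
X → hit
N → hit
M → hit
X → hit
G → miss, evict N, frames (M X G)
M → hit
Hits: 6.

6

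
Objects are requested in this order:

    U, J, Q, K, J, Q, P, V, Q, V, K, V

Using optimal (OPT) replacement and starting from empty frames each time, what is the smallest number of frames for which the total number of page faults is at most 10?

f=1: 12 faults
f=2: 8 faults
f=3: 6 faults
f=4: 6 faults
f=5: 6 faults
f=6: 6 faults
Smallest f with faults ≤ 10 is 2.

2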